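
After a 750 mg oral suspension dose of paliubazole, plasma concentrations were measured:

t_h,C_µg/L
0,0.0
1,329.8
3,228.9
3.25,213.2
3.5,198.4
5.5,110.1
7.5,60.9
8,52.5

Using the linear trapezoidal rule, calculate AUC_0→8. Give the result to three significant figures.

Trapezoidal AUC_0→8:
  [0→1]: (0.0+329.8)/2 × 1 = 164.9
  [1→3]: (329.8+228.9)/2 × 2 = 558.7
  [3→3.25]: (228.9+213.2)/2 × 0.25 = 55.2625
  [3.25→3.5]: (213.2+198.4)/2 × 0.25 = 51.45
  [3.5→5.5]: (198.4+110.1)/2 × 2 = 308.5
  [5.5→7.5]: (110.1+60.9)/2 × 2 = 171.0
  [7.5→8]: (60.9+52.5)/2 × 0.5 = 28.35
  Sum = 1338.1625 µg/L·h

AUC = 1340 µg/L·h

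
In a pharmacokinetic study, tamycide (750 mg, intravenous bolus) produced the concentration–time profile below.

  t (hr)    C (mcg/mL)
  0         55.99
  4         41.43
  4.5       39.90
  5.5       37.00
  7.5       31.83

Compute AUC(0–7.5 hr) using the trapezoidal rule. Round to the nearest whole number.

AUC = 322 mcg/mL·hr

Trapezoidal AUC_0→7.5:
  [0→4]: (55.99+41.43)/2 × 4 = 194.84
  [4→4.5]: (41.43+39.90)/2 × 0.5 = 20.3325
  [4.5→5.5]: (39.90+37.00)/2 × 1 = 38.45
  [5.5→7.5]: (37.00+31.83)/2 × 2 = 68.83
  Sum = 322.4525 mcg/mL·hr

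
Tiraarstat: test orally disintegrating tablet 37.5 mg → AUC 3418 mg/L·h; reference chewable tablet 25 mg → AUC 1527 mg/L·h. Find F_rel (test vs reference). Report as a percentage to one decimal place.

F_rel = 149.2%

F_rel = (AUC_test/D_test) / (AUC_ref/D_ref)
      = (3418/37.5) / (1527/25)
      = 91.1467 / 61.08 = 1.4923 = 149.23%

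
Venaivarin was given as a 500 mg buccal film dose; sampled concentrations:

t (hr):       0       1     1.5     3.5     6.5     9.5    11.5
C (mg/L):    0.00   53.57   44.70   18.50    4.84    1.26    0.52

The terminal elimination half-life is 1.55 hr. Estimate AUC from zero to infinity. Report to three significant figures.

AUC = 162 mg/L·hr

Trapezoidal AUC_0→11.5:
  [0→1]: (0.00+53.57)/2 × 1 = 26.785
  [1→1.5]: (53.57+44.70)/2 × 0.5 = 24.5675
  [1.5→3.5]: (44.70+18.50)/2 × 2 = 63.2
  [3.5→6.5]: (18.50+4.84)/2 × 3 = 35.01
  [6.5→9.5]: (4.84+1.26)/2 × 3 = 9.15
  [9.5→11.5]: (1.26+0.52)/2 × 2 = 1.78
  Sum = 160.4925 mg/L·hr
k_e = ln2 / t½ = 0.693147 / 1.55 = 0.4472 hr^-1
Extrapolated tail: C_last / k_e = 0.52 / 0.4472 = 1.163
AUC_0→∞ = 160.4925 + 1.163 = 161.6555 mg/L·hr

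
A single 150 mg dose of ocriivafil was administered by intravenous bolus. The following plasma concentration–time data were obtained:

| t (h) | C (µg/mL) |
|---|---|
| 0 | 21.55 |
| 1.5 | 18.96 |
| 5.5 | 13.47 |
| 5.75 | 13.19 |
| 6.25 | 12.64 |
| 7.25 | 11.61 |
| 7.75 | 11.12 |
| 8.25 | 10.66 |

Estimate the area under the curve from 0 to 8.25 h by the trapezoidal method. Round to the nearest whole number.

AUC = 128 µg/mL·h

Trapezoidal AUC_0→8.25:
  [0→1.5]: (21.55+18.96)/2 × 1.5 = 30.3825
  [1.5→5.5]: (18.96+13.47)/2 × 4 = 64.86
  [5.5→5.75]: (13.47+13.19)/2 × 0.25 = 3.3325
  [5.75→6.25]: (13.19+12.64)/2 × 0.5 = 6.4575
  [6.25→7.25]: (12.64+11.61)/2 × 1 = 12.125
  [7.25→7.75]: (11.61+11.12)/2 × 0.5 = 5.6825
  [7.75→8.25]: (11.12+10.66)/2 × 0.5 = 5.445
  Sum = 128.285 µg/mL·h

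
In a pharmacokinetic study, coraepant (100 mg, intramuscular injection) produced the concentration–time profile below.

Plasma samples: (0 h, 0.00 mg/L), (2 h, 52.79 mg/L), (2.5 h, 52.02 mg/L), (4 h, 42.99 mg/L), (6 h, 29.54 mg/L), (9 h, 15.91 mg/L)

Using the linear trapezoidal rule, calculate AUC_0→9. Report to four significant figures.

AUC = 291.0 mg/L·h

Trapezoidal AUC_0→9:
  [0→2]: (0.00+52.79)/2 × 2 = 52.79
  [2→2.5]: (52.79+52.02)/2 × 0.5 = 26.2025
  [2.5→4]: (52.02+42.99)/2 × 1.5 = 71.2575
  [4→6]: (42.99+29.54)/2 × 2 = 72.53
  [6→9]: (29.54+15.91)/2 × 3 = 68.175
  Sum = 290.955 mg/L·h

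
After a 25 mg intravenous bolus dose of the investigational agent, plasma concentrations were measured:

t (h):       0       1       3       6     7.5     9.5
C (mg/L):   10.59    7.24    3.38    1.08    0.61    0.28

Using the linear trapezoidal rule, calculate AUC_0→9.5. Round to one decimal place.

Trapezoidal AUC_0→9.5:
  [0→1]: (10.59+7.24)/2 × 1 = 8.915
  [1→3]: (7.24+3.38)/2 × 2 = 10.62
  [3→6]: (3.38+1.08)/2 × 3 = 6.69
  [6→7.5]: (1.08+0.61)/2 × 1.5 = 1.2675
  [7.5→9.5]: (0.61+0.28)/2 × 2 = 0.89
  Sum = 28.3825 mg/L·h

AUC = 28.4 mg/L·h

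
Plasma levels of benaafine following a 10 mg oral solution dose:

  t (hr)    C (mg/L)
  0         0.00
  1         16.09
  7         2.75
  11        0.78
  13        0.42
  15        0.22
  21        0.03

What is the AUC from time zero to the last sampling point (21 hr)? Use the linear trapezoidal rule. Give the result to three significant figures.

Trapezoidal AUC_0→21:
  [0→1]: (0.00+16.09)/2 × 1 = 8.045
  [1→7]: (16.09+2.75)/2 × 6 = 56.52
  [7→11]: (2.75+0.78)/2 × 4 = 7.06
  [11→13]: (0.78+0.42)/2 × 2 = 1.2
  [13→15]: (0.42+0.22)/2 × 2 = 0.64
  [15→21]: (0.22+0.03)/2 × 6 = 0.75
  Sum = 74.215 mg/L·hr

AUC = 74.2 mg/L·hr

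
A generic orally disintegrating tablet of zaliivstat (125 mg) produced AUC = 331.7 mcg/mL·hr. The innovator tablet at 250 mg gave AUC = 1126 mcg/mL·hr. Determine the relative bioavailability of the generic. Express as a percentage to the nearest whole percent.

F_rel = 59%

F_rel = (AUC_test/D_test) / (AUC_ref/D_ref)
      = (331.7/125) / (1126/250)
      = 2.6536 / 4.504 = 0.5892 = 58.92%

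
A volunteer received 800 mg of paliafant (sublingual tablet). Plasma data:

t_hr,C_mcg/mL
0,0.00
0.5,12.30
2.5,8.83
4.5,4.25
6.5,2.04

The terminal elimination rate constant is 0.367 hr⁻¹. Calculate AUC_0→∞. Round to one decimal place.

Trapezoidal AUC_0→6.5:
  [0→0.5]: (0.00+12.30)/2 × 0.5 = 3.075
  [0.5→2.5]: (12.30+8.83)/2 × 2 = 21.13
  [2.5→4.5]: (8.83+4.25)/2 × 2 = 13.08
  [4.5→6.5]: (4.25+2.04)/2 × 2 = 6.29
  Sum = 43.575 mcg/mL·hr
Extrapolated tail: C_last / k_e = 2.04 / 0.367 = 5.559
AUC_0→∞ = 43.575 + 5.559 = 49.134 mcg/mL·hr

AUC = 49.1 mcg/mL·hr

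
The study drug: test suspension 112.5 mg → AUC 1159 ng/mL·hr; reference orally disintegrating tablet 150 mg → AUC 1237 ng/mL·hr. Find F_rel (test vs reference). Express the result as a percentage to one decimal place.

F_rel = 124.9%

F_rel = (AUC_test/D_test) / (AUC_ref/D_ref)
      = (1159/112.5) / (1237/150)
      = 10.3022 / 8.24667 = 1.2493 = 124.93%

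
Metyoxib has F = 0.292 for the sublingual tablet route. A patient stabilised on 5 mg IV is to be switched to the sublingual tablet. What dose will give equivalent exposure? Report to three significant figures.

D_sublingual = 17.1 mg

For equal systemic exposure: F × D_ev = D_iv
D_ev = D_iv / F = 5 / 0.292 = 17.1233 mg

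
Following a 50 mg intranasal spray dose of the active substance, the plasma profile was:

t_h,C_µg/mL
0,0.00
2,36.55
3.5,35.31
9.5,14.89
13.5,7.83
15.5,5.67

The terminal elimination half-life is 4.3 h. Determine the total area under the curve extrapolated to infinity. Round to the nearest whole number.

Trapezoidal AUC_0→15.5:
  [0→2]: (0.00+36.55)/2 × 2 = 36.55
  [2→3.5]: (36.55+35.31)/2 × 1.5 = 53.895
  [3.5→9.5]: (35.31+14.89)/2 × 6 = 150.6
  [9.5→13.5]: (14.89+7.83)/2 × 4 = 45.44
  [13.5→15.5]: (7.83+5.67)/2 × 2 = 13.5
  Sum = 299.985 µg/mL·h
k_e = ln2 / t½ = 0.693147 / 4.3 = 0.1612 h^-1
Extrapolated tail: C_last / k_e = 5.67 / 0.1612 = 35.174
AUC_0→∞ = 299.985 + 35.174 = 335.159 µg/mL·h

AUC = 335 µg/mL·h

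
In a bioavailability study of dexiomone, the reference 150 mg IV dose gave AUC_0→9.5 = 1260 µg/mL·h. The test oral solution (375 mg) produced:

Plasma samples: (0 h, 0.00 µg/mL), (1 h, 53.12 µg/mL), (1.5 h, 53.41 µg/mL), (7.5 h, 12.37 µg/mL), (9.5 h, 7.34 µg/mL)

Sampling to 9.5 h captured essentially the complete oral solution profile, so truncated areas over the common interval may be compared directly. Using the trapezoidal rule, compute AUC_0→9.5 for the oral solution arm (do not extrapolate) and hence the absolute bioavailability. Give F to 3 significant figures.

F = 0.0858

Trapezoidal AUC_0→9.5 (oral solution):
  [0→1]: (0.00+53.12)/2 × 1 = 26.56
  [1→1.5]: (53.12+53.41)/2 × 0.5 = 26.6325
  [1.5→7.5]: (53.41+12.37)/2 × 6 = 197.34
  [7.5→9.5]: (12.37+7.34)/2 × 2 = 19.71
  Sum = 270.2425 µg/mL·h
F = (AUC_ev/D_ev)/(AUC_iv/D_iv) = (270.2425/375)/(1260/150) = 0.720647/8.4 = 0.0858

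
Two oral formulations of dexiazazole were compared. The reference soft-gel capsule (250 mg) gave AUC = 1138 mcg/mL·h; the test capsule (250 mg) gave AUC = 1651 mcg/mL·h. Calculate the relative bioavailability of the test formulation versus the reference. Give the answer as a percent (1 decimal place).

F_rel = 145.1%

F_rel = (AUC_test/D_test) / (AUC_ref/D_ref)
      = (1651/250) / (1138/250)
      = 6.604 / 4.552 = 1.4508 = 145.08%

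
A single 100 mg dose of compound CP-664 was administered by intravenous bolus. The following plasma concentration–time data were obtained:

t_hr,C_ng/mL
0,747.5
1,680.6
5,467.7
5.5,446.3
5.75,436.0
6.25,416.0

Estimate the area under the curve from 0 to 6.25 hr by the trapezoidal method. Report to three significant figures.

AUC = 3560 ng/mL·hr

Trapezoidal AUC_0→6.25:
  [0→1]: (747.5+680.6)/2 × 1 = 714.05
  [1→5]: (680.6+467.7)/2 × 4 = 2296.6
  [5→5.5]: (467.7+446.3)/2 × 0.5 = 228.5
  [5.5→5.75]: (446.3+436.0)/2 × 0.25 = 110.2875
  [5.75→6.25]: (436.0+416.0)/2 × 0.5 = 213.0
  Sum = 3562.4375 ng/mL·hr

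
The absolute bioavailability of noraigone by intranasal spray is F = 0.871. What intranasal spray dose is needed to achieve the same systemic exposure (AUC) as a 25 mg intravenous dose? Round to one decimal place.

D_intranasal = 28.7 mg

For equal systemic exposure: F × D_ev = D_iv
D_ev = D_iv / F = 25 / 0.871 = 28.7026 mg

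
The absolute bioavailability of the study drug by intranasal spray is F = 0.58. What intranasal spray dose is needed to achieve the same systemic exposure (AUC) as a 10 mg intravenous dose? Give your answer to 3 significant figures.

For equal systemic exposure: F × D_ev = D_iv
D_ev = D_iv / F = 10 / 0.58 = 17.2414 mg

D_intranasal = 17.2 mg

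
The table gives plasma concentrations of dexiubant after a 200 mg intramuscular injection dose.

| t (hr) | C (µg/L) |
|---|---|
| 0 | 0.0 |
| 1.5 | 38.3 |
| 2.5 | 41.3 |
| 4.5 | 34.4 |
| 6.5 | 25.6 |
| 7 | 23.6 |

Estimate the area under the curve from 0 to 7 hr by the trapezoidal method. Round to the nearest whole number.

AUC = 217 µg/L·hr

Trapezoidal AUC_0→7:
  [0→1.5]: (0.0+38.3)/2 × 1.5 = 28.725
  [1.5→2.5]: (38.3+41.3)/2 × 1 = 39.8
  [2.5→4.5]: (41.3+34.4)/2 × 2 = 75.7
  [4.5→6.5]: (34.4+25.6)/2 × 2 = 60.0
  [6.5→7]: (25.6+23.6)/2 × 0.5 = 12.3
  Sum = 216.525 µg/L·hr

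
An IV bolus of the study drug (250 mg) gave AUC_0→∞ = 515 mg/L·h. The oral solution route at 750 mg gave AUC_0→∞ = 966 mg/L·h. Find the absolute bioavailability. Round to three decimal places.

F = (AUC_ev / D_ev) / (AUC_iv / D_iv)
  = (966/750) / (515/250)
  = 1.288 / 2.06 = 0.6252

F = 0.625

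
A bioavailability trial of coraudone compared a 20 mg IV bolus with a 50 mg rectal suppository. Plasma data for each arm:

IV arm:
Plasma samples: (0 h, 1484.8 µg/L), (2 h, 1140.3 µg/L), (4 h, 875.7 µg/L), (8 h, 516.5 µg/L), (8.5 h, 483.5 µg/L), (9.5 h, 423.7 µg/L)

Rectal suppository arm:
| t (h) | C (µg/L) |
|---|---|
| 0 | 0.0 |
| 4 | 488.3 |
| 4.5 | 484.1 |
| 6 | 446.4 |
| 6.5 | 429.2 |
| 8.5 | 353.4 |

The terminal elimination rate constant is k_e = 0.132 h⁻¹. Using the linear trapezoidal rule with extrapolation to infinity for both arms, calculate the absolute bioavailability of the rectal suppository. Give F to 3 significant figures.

F = 0.197

Trapezoidal AUC_0→9.5 (IV):
  [0→2]: (1484.8+1140.3)/2 × 2 = 2625.1
  [2→4]: (1140.3+875.7)/2 × 2 = 2016.0
  [4→8]: (875.7+516.5)/2 × 4 = 2784.4
  [8→8.5]: (516.5+483.5)/2 × 0.5 = 250.0
  [8.5→9.5]: (483.5+423.7)/2 × 1 = 453.6
  Sum = 8129.1 µg/L·h
IV tail: 423.7/0.132 = 3209.848; AUC_iv,0→∞ = 8129.1 + 3209.848 = 11338.948 µg/L·h
Trapezoidal AUC_0→8.5 (rectal suppository):
  [0→4]: (0.0+488.3)/2 × 4 = 976.6
  [4→4.5]: (488.3+484.1)/2 × 0.5 = 243.1
  [4.5→6]: (484.1+446.4)/2 × 1.5 = 697.875
  [6→6.5]: (446.4+429.2)/2 × 0.5 = 218.9
  [6.5→8.5]: (429.2+353.4)/2 × 2 = 782.6
  Sum = 2919.075 µg/L·h
rectal suppository tail: 353.4/0.132 = 2677.273; AUC_ev,0→∞ = 2919.075 + 2677.273 = 5596.348 µg/L·h
F = (AUC_ev/D_ev)/(AUC_iv/D_iv) = (5596.348/50)/(11338.948/20) = 111.92696/566.9474 = 0.1974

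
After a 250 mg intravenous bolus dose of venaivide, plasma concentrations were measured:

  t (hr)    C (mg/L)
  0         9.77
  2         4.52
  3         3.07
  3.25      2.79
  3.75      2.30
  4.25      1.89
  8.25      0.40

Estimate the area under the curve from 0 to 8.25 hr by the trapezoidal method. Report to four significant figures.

Trapezoidal AUC_0→8.25:
  [0→2]: (9.77+4.52)/2 × 2 = 14.29
  [2→3]: (4.52+3.07)/2 × 1 = 3.795
  [3→3.25]: (3.07+2.79)/2 × 0.25 = 0.7325
  [3.25→3.75]: (2.79+2.30)/2 × 0.5 = 1.2725
  [3.75→4.25]: (2.30+1.89)/2 × 0.5 = 1.0475
  [4.25→8.25]: (1.89+0.40)/2 × 4 = 4.58
  Sum = 25.7175 mg/L·hr

AUC = 25.72 mg/L·hr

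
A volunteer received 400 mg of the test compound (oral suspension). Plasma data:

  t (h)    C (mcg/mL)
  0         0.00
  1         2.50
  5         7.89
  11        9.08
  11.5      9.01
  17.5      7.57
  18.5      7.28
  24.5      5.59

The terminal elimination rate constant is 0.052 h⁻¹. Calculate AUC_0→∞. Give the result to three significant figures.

Trapezoidal AUC_0→24.5:
  [0→1]: (0.00+2.50)/2 × 1 = 1.25
  [1→5]: (2.50+7.89)/2 × 4 = 20.78
  [5→11]: (7.89+9.08)/2 × 6 = 50.91
  [11→11.5]: (9.08+9.01)/2 × 0.5 = 4.5225
  [11.5→17.5]: (9.01+7.57)/2 × 6 = 49.74
  [17.5→18.5]: (7.57+7.28)/2 × 1 = 7.425
  [18.5→24.5]: (7.28+5.59)/2 × 6 = 38.61
  Sum = 173.2375 mcg/mL·h
Extrapolated tail: C_last / k_e = 5.59 / 0.052 = 107.500
AUC_0→∞ = 173.2375 + 107.500 = 280.7375 mcg/mL·h

AUC = 281 mcg/mL·h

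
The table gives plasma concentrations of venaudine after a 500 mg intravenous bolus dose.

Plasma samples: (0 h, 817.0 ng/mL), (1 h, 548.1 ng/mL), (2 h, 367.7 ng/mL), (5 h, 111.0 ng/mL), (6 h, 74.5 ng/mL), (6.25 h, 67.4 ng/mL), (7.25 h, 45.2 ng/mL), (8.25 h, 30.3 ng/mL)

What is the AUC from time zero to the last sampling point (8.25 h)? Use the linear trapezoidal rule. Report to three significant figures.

Trapezoidal AUC_0→8.25:
  [0→1]: (817.0+548.1)/2 × 1 = 682.55
  [1→2]: (548.1+367.7)/2 × 1 = 457.9
  [2→5]: (367.7+111.0)/2 × 3 = 718.05
  [5→6]: (111.0+74.5)/2 × 1 = 92.75
  [6→6.25]: (74.5+67.4)/2 × 0.25 = 17.7375
  [6.25→7.25]: (67.4+45.2)/2 × 1 = 56.3
  [7.25→8.25]: (45.2+30.3)/2 × 1 = 37.75
  Sum = 2063.0375 ng/mL·h

AUC = 2060 ng/mL·h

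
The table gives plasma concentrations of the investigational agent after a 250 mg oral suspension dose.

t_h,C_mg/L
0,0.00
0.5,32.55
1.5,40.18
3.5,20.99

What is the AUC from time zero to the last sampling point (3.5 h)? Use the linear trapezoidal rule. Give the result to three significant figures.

AUC = 106 mg/L·h

Trapezoidal AUC_0→3.5:
  [0→0.5]: (0.00+32.55)/2 × 0.5 = 8.1375
  [0.5→1.5]: (32.55+40.18)/2 × 1 = 36.365
  [1.5→3.5]: (40.18+20.99)/2 × 2 = 61.17
  Sum = 105.6725 mg/L·h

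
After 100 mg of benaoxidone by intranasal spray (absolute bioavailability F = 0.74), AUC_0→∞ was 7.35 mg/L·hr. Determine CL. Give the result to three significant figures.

CL = F × Dose / AUC_0→∞
   = 0.74 × 100 / 7.35 = 10.068 L/hr

CL = 10.1 L/hr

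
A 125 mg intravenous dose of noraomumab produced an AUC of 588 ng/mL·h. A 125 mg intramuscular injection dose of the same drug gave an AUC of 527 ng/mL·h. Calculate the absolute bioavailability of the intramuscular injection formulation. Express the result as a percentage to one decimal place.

F = (AUC_ev / D_ev) / (AUC_iv / D_iv)
  = (527/125) / (588/125)
  = 4.216 / 4.704 = 0.8963
  = 89.63%

F = 89.6%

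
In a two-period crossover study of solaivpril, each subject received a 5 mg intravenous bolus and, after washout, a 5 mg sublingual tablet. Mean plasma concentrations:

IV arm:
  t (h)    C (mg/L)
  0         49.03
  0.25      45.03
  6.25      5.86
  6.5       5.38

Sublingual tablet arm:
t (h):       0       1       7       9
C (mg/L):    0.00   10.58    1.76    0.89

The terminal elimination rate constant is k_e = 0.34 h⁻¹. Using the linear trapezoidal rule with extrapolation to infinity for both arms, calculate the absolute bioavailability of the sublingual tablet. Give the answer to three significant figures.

F = 0.262

Trapezoidal AUC_0→6.5 (IV):
  [0→0.25]: (49.03+45.03)/2 × 0.25 = 11.7575
  [0.25→6.25]: (45.03+5.86)/2 × 6 = 152.67
  [6.25→6.5]: (5.86+5.38)/2 × 0.25 = 1.405
  Sum = 165.8325 mg/L·h
IV tail: 5.38/0.34 = 15.824; AUC_iv,0→∞ = 165.8325 + 15.824 = 181.6565 mg/L·h
Trapezoidal AUC_0→9 (sublingual tablet):
  [0→1]: (0.00+10.58)/2 × 1 = 5.29
  [1→7]: (10.58+1.76)/2 × 6 = 37.02
  [7→9]: (1.76+0.89)/2 × 2 = 2.65
  Sum = 44.96 mg/L·h
sublingual tablet tail: 0.89/0.34 = 2.618; AUC_ev,0→∞ = 44.96 + 2.618 = 47.578 mg/L·h
F = (AUC_ev/D_ev)/(AUC_iv/D_iv) = (47.578/5)/(181.6565/5) = 9.5156/36.3313 = 0.2619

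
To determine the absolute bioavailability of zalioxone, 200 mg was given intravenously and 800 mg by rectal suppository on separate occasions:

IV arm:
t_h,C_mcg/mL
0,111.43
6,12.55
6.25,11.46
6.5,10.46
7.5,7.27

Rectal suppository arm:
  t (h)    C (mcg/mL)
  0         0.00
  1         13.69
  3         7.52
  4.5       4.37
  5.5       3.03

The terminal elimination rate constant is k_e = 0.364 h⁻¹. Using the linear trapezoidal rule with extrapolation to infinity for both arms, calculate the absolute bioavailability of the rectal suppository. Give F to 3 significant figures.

Trapezoidal AUC_0→7.5 (IV):
  [0→6]: (111.43+12.55)/2 × 6 = 371.94
  [6→6.25]: (12.55+11.46)/2 × 0.25 = 3.00125
  [6.25→6.5]: (11.46+10.46)/2 × 0.25 = 2.74
  [6.5→7.5]: (10.46+7.27)/2 × 1 = 8.865
  Sum = 386.54625 mcg/mL·h
IV tail: 7.27/0.364 = 19.973; AUC_iv,0→∞ = 386.54625 + 19.973 = 406.51925 mcg/mL·h
Trapezoidal AUC_0→5.5 (rectal suppository):
  [0→1]: (0.00+13.69)/2 × 1 = 6.845
  [1→3]: (13.69+7.52)/2 × 2 = 21.21
  [3→4.5]: (7.52+4.37)/2 × 1.5 = 8.9175
  [4.5→5.5]: (4.37+3.03)/2 × 1 = 3.7
  Sum = 40.6725 mcg/mL·h
rectal suppository tail: 3.03/0.364 = 8.324; AUC_ev,0→∞ = 40.6725 + 8.324 = 48.9965 mcg/mL·h
F = (AUC_ev/D_ev)/(AUC_iv/D_iv) = (48.9965/800)/(406.51925/200) = 0.061245625/2.0326 = 0.0301

F = 0.0301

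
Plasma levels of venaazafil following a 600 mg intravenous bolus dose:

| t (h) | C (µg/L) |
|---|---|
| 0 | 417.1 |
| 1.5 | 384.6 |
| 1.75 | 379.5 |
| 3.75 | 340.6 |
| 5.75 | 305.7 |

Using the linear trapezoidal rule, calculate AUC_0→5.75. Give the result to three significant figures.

AUC = 2060 µg/L·h

Trapezoidal AUC_0→5.75:
  [0→1.5]: (417.1+384.6)/2 × 1.5 = 601.275
  [1.5→1.75]: (384.6+379.5)/2 × 0.25 = 95.5125
  [1.75→3.75]: (379.5+340.6)/2 × 2 = 720.1
  [3.75→5.75]: (340.6+305.7)/2 × 2 = 646.3
  Sum = 2063.1875 µg/L·h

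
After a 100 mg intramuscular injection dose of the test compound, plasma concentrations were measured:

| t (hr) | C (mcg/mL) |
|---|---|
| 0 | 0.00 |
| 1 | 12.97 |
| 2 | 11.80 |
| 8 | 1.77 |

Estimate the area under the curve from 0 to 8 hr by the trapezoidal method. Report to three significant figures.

AUC = 59.6 mcg/mL·hr

Trapezoidal AUC_0→8:
  [0→1]: (0.00+12.97)/2 × 1 = 6.485
  [1→2]: (12.97+11.80)/2 × 1 = 12.385
  [2→8]: (11.80+1.77)/2 × 6 = 40.71
  Sum = 59.58 mcg/mL·hr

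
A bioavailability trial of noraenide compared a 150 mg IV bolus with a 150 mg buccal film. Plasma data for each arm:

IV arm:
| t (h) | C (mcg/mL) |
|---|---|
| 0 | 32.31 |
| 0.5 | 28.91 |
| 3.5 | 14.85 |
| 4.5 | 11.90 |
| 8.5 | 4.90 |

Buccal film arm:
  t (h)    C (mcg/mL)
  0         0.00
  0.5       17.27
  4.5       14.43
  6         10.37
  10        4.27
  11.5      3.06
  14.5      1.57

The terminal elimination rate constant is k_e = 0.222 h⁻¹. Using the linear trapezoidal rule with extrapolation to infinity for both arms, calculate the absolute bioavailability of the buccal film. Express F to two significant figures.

Trapezoidal AUC_0→8.5 (IV):
  [0→0.5]: (32.31+28.91)/2 × 0.5 = 15.305
  [0.5→3.5]: (28.91+14.85)/2 × 3 = 65.64
  [3.5→4.5]: (14.85+11.90)/2 × 1 = 13.375
  [4.5→8.5]: (11.90+4.90)/2 × 4 = 33.6
  Sum = 127.92 mcg/mL·h
IV tail: 4.90/0.222 = 22.072; AUC_iv,0→∞ = 127.92 + 22.072 = 149.992 mcg/mL·h
Trapezoidal AUC_0→14.5 (buccal film):
  [0→0.5]: (0.00+17.27)/2 × 0.5 = 4.3175
  [0.5→4.5]: (17.27+14.43)/2 × 4 = 63.4
  [4.5→6]: (14.43+10.37)/2 × 1.5 = 18.6
  [6→10]: (10.37+4.27)/2 × 4 = 29.28
  [10→11.5]: (4.27+3.06)/2 × 1.5 = 5.4975
  [11.5→14.5]: (3.06+1.57)/2 × 3 = 6.945
  Sum = 128.04 mcg/mL·h
buccal film tail: 1.57/0.222 = 7.072; AUC_ev,0→∞ = 128.04 + 7.072 = 135.112 mcg/mL·h
F = (AUC_ev/D_ev)/(AUC_iv/D_iv) = (135.112/150)/(149.992/150) = 0.900747/0.999947 = 0.9008

F = 0.90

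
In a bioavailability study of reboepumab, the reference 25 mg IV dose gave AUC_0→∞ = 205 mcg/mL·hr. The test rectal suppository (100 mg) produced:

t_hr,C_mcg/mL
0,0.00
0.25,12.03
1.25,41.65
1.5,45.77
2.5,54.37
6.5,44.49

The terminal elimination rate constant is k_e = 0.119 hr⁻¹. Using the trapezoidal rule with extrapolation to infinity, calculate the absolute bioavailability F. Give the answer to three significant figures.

Trapezoidal AUC_0→6.5 (rectal suppository):
  [0→0.25]: (0.00+12.03)/2 × 0.25 = 1.50375
  [0.25→1.25]: (12.03+41.65)/2 × 1 = 26.84
  [1.25→1.5]: (41.65+45.77)/2 × 0.25 = 10.9275
  [1.5→2.5]: (45.77+54.37)/2 × 1 = 50.07
  [2.5→6.5]: (54.37+44.49)/2 × 4 = 197.72
  Sum = 287.06125 mcg/mL·hr
Tail: C_last/k_e = 44.49/0.119 = 373.866
AUC_0→∞ (rectal suppository) = 287.06125 + 373.866 = 660.92725 mcg/mL·hr
F = (AUC_ev/D_ev)/(AUC_iv/D_iv) = (660.92725/100)/(205/25) = 6.6092725/8.2 = 0.8060

F = 0.806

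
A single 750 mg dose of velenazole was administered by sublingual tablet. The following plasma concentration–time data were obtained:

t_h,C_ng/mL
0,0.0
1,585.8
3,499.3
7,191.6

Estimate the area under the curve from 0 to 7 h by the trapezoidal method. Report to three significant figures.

Trapezoidal AUC_0→7:
  [0→1]: (0.0+585.8)/2 × 1 = 292.9
  [1→3]: (585.8+499.3)/2 × 2 = 1085.1
  [3→7]: (499.3+191.6)/2 × 4 = 1381.8
  Sum = 2759.8 ng/mL·h

AUC = 2760 ng/mL·h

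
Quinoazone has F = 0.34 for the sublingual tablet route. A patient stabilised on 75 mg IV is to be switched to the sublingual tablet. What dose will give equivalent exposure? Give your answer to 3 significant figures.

For equal systemic exposure: F × D_ev = D_iv
D_ev = D_iv / F = 75 / 0.34 = 220.588 mg

D_sublingual = 221 mg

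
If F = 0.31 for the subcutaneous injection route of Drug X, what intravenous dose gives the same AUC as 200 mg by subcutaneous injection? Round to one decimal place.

Systemic exposure from an extravascular dose = F × D_ev, so the equivalent IV dose is F × D_ev.
D_iv = F × D_ev = 0.31 × 200 = 62 mg

D_iv = 62.0 mg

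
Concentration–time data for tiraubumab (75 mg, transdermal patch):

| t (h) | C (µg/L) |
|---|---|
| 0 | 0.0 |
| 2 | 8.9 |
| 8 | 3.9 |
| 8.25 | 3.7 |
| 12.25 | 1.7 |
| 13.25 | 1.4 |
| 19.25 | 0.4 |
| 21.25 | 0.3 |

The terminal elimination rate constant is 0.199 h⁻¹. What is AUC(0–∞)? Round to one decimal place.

AUC = 68.2 µg/L·h

Trapezoidal AUC_0→21.25:
  [0→2]: (0.0+8.9)/2 × 2 = 8.9
  [2→8]: (8.9+3.9)/2 × 6 = 38.4
  [8→8.25]: (3.9+3.7)/2 × 0.25 = 0.95
  [8.25→12.25]: (3.7+1.7)/2 × 4 = 10.8
  [12.25→13.25]: (1.7+1.4)/2 × 1 = 1.55
  [13.25→19.25]: (1.4+0.4)/2 × 6 = 5.4
  [19.25→21.25]: (0.4+0.3)/2 × 2 = 0.7
  Sum = 66.7 µg/L·h
Extrapolated tail: C_last / k_e = 0.3 / 0.199 = 1.508
AUC_0→∞ = 66.7 + 1.508 = 68.208 µg/L·h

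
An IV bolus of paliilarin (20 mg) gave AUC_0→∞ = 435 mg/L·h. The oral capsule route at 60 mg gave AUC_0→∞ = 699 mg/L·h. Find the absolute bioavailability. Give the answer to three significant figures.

F = (AUC_ev / D_ev) / (AUC_iv / D_iv)
  = (699/60) / (435/20)
  = 11.65 / 21.75 = 0.5356

F = 0.536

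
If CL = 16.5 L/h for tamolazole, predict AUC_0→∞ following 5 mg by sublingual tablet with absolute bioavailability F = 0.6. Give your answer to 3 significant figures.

AUC_0→∞ = F × Dose / CL
        = 0.6 × 5 / 16.5 = 0.181818 mg/L·h

AUC = 0.182 mg/L·h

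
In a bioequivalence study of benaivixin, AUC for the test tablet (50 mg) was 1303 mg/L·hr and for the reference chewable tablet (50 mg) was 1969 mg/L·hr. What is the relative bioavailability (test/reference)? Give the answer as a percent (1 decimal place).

F_rel = 66.2%

F_rel = (AUC_test/D_test) / (AUC_ref/D_ref)
      = (1303/50) / (1969/50)
      = 26.06 / 39.38 = 0.6618 = 66.18%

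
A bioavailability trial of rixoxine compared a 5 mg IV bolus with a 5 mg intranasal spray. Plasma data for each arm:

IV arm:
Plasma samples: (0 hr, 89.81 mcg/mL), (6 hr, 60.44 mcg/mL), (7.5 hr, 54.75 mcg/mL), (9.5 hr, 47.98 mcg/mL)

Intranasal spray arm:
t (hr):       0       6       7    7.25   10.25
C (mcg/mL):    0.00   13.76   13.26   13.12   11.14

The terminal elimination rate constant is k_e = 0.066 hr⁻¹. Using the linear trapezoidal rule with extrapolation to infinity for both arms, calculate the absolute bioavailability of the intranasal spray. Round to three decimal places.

F = 0.193

Trapezoidal AUC_0→9.5 (IV):
  [0→6]: (89.81+60.44)/2 × 6 = 450.75
  [6→7.5]: (60.44+54.75)/2 × 1.5 = 86.3925
  [7.5→9.5]: (54.75+47.98)/2 × 2 = 102.73
  Sum = 639.8725 mcg/mL·hr
IV tail: 47.98/0.066 = 726.970; AUC_iv,0→∞ = 639.8725 + 726.970 = 1366.8425 mcg/mL·hr
Trapezoidal AUC_0→10.25 (intranasal spray):
  [0→6]: (0.00+13.76)/2 × 6 = 41.28
  [6→7]: (13.76+13.26)/2 × 1 = 13.51
  [7→7.25]: (13.26+13.12)/2 × 0.25 = 3.2975
  [7.25→10.25]: (13.12+11.14)/2 × 3 = 36.39
  Sum = 94.4775 mcg/mL·hr
intranasal spray tail: 11.14/0.066 = 168.788; AUC_ev,0→∞ = 94.4775 + 168.788 = 263.2655 mcg/mL·hr
F = (AUC_ev/D_ev)/(AUC_iv/D_iv) = (263.2655/5)/(1366.8425/5) = 52.6531/273.3685 = 0.1926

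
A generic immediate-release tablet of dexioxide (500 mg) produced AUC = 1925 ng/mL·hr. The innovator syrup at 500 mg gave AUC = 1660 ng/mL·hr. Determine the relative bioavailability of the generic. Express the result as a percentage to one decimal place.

F_rel = 116.0%

F_rel = (AUC_test/D_test) / (AUC_ref/D_ref)
      = (1925/500) / (1660/500)
      = 3.85 / 3.32 = 1.1596 = 115.96%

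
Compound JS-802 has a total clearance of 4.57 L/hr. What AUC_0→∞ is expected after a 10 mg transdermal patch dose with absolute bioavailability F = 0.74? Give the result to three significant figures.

AUC_0→∞ = F × Dose / CL
        = 0.74 × 10 / 4.57 = 1.61926 mg/L·hr

AUC = 1.62 mg/L·hr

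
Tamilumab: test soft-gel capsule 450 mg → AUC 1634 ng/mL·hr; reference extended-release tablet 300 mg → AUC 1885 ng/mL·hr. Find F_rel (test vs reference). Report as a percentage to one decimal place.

F_rel = (AUC_test/D_test) / (AUC_ref/D_ref)
      = (1634/450) / (1885/300)
      = 3.63111 / 6.28333 = 0.5779 = 57.79%

F_rel = 57.8%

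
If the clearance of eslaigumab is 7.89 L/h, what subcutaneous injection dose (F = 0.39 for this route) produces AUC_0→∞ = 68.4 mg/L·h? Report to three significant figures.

Dose = 1380 mg

Dose = CL × AUC_0→∞ / F
     = 7.89 × 68.4 / 0.39 = 1383.78 mg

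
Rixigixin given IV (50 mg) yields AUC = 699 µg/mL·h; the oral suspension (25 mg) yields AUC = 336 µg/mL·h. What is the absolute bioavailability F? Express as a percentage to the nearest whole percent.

F = 96%

F = (AUC_ev / D_ev) / (AUC_iv / D_iv)
  = (336/25) / (699/50)
  = 13.44 / 13.98 = 0.9614
  = 96.14%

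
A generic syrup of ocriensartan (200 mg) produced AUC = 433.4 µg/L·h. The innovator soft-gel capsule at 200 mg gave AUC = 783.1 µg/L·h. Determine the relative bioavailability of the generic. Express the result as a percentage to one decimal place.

F_rel = 55.3%

F_rel = (AUC_test/D_test) / (AUC_ref/D_ref)
      = (433.4/200) / (783.1/200)
      = 2.167 / 3.9155 = 0.5534 = 55.34%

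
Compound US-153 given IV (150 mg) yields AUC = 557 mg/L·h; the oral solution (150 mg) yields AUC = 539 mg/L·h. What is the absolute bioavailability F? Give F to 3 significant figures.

F = (AUC_ev / D_ev) / (AUC_iv / D_iv)
  = (539/150) / (557/150)
  = 3.59333 / 3.71333 = 0.9677

F = 0.968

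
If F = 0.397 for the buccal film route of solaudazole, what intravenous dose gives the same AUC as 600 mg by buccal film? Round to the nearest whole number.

D_iv = 238 mg

Systemic exposure from an extravascular dose = F × D_ev, so the equivalent IV dose is F × D_ev.
D_iv = F × D_ev = 0.397 × 600 = 238.2 mg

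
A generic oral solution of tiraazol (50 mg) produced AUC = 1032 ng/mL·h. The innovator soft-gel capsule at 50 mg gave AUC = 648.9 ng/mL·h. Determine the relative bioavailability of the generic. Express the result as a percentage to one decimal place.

F_rel = 159.0%

F_rel = (AUC_test/D_test) / (AUC_ref/D_ref)
      = (1032/50) / (648.9/50)
      = 20.64 / 12.978 = 1.5904 = 159.04%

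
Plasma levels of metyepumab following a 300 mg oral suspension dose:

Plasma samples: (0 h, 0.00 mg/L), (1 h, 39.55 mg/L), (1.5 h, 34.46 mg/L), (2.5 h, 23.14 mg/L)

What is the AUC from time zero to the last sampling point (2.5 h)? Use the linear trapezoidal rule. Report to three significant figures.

AUC = 67.1 mg/L·h

Trapezoidal AUC_0→2.5:
  [0→1]: (0.00+39.55)/2 × 1 = 19.775
  [1→1.5]: (39.55+34.46)/2 × 0.5 = 18.5025
  [1.5→2.5]: (34.46+23.14)/2 × 1 = 28.8
  Sum = 67.0775 mg/L·h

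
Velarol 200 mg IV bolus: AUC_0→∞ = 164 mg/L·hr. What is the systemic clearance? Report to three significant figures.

CL = Dose_iv / AUC_0→∞
   = 200 / 164 = 1.21951 L/hr

CL = 1.22 L/hr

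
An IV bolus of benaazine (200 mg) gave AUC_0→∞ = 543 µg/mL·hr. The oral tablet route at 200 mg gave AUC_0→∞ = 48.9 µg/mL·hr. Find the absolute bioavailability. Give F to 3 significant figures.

F = 0.0901

F = (AUC_ev / D_ev) / (AUC_iv / D_iv)
  = (48.9/200) / (543/200)
  = 0.2445 / 2.715 = 0.0901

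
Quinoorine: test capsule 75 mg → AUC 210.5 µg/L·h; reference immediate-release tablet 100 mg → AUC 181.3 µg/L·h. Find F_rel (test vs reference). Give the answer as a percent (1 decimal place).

F_rel = (AUC_test/D_test) / (AUC_ref/D_ref)
      = (210.5/75) / (181.3/100)
      = 2.80667 / 1.813 = 1.5481 = 154.81%

F_rel = 154.8%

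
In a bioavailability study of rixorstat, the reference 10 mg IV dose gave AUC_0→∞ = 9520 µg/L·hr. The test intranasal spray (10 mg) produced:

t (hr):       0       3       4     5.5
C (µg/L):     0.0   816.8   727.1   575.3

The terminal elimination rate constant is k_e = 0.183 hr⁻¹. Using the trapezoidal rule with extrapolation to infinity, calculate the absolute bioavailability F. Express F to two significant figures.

Trapezoidal AUC_0→5.5 (intranasal spray):
  [0→3]: (0.0+816.8)/2 × 3 = 1225.2
  [3→4]: (816.8+727.1)/2 × 1 = 771.95
  [4→5.5]: (727.1+575.3)/2 × 1.5 = 976.8
  Sum = 2973.95 µg/L·hr
Tail: C_last/k_e = 575.3/0.183 = 3143.716
AUC_0→∞ (intranasal spray) = 2973.95 + 3143.716 = 6117.666 µg/L·hr
F = (AUC_ev/D_ev)/(AUC_iv/D_iv) = (6117.666/10)/(9520/10) = 611.7666/952 = 0.6426

F = 0.64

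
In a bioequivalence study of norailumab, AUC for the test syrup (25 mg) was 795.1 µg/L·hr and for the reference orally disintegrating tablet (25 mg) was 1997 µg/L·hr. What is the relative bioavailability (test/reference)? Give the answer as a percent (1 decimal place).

F_rel = 39.8%

F_rel = (AUC_test/D_test) / (AUC_ref/D_ref)
      = (795.1/25) / (1997/25)
      = 31.804 / 79.88 = 0.3981 = 39.81%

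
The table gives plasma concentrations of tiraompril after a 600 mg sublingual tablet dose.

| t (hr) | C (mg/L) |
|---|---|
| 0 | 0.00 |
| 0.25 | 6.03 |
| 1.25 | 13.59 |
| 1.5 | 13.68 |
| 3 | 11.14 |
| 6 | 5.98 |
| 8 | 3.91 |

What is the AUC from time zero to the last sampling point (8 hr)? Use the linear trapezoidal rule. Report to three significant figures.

Trapezoidal AUC_0→8:
  [0→0.25]: (0.00+6.03)/2 × 0.25 = 0.75375
  [0.25→1.25]: (6.03+13.59)/2 × 1 = 9.81
  [1.25→1.5]: (13.59+13.68)/2 × 0.25 = 3.40875
  [1.5→3]: (13.68+11.14)/2 × 1.5 = 18.615
  [3→6]: (11.14+5.98)/2 × 3 = 25.68
  [6→8]: (5.98+3.91)/2 × 2 = 9.89
  Sum = 68.1575 mg/L·hr

AUC = 68.2 mg/L·hr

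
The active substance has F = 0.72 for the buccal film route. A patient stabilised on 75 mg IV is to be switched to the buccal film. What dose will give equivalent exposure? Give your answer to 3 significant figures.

D_buccal = 104 mg

For equal systemic exposure: F × D_ev = D_iv
D_ev = D_iv / F = 75 / 0.72 = 104.167 mg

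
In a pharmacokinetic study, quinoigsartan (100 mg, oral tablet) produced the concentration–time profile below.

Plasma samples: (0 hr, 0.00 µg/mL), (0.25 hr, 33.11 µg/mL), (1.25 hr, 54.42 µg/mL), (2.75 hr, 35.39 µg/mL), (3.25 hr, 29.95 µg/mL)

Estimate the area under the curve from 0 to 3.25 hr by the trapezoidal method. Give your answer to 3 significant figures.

AUC = 132 µg/mL·hr

Trapezoidal AUC_0→3.25:
  [0→0.25]: (0.00+33.11)/2 × 0.25 = 4.13875
  [0.25→1.25]: (33.11+54.42)/2 × 1 = 43.765
  [1.25→2.75]: (54.42+35.39)/2 × 1.5 = 67.3575
  [2.75→3.25]: (35.39+29.95)/2 × 0.5 = 16.335
  Sum = 131.59625 µg/mL·hr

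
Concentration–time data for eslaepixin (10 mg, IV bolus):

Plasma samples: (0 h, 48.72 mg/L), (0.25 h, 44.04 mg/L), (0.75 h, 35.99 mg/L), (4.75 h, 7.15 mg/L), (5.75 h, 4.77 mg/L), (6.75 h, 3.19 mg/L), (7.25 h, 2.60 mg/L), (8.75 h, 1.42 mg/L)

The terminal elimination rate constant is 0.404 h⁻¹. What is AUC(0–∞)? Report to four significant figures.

AUC = 135.8 mg/L·h

Trapezoidal AUC_0→8.75:
  [0→0.25]: (48.72+44.04)/2 × 0.25 = 11.595
  [0.25→0.75]: (44.04+35.99)/2 × 0.5 = 20.0075
  [0.75→4.75]: (35.99+7.15)/2 × 4 = 86.28
  [4.75→5.75]: (7.15+4.77)/2 × 1 = 5.96
  [5.75→6.75]: (4.77+3.19)/2 × 1 = 3.98
  [6.75→7.25]: (3.19+2.60)/2 × 0.5 = 1.4475
  [7.25→8.75]: (2.60+1.42)/2 × 1.5 = 3.015
  Sum = 132.285 mg/L·h
Extrapolated tail: C_last / k_e = 1.42 / 0.404 = 3.515
AUC_0→∞ = 132.285 + 3.515 = 135.8 mg/L·h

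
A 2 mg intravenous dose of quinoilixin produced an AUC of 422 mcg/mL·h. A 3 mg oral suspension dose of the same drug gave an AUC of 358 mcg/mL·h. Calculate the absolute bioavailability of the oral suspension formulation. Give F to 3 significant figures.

F = 0.566

F = (AUC_ev / D_ev) / (AUC_iv / D_iv)
  = (358/3) / (422/2)
  = 119.333 / 211 = 0.5656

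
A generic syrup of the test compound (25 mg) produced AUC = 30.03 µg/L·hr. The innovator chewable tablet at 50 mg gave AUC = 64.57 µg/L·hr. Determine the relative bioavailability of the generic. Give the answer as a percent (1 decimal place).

F_rel = (AUC_test/D_test) / (AUC_ref/D_ref)
      = (30.03/25) / (64.57/50)
      = 1.2012 / 1.2914 = 0.9302 = 93.02%

F_rel = 93.0%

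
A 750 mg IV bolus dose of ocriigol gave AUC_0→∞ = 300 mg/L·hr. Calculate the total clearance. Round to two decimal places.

CL = Dose_iv / AUC_0→∞
   = 750 / 300 = 2.5 L/hr

CL = 2.50 L/hr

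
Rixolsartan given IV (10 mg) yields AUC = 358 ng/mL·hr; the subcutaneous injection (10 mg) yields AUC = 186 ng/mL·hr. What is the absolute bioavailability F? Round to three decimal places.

F = 0.520

F = (AUC_ev / D_ev) / (AUC_iv / D_iv)
  = (186/10) / (358/10)
  = 18.6 / 35.8 = 0.5196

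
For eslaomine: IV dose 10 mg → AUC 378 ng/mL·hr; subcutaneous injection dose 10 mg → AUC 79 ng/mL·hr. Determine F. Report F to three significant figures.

F = 0.209

F = (AUC_ev / D_ev) / (AUC_iv / D_iv)
  = (79/10) / (378/10)
  = 7.9 / 37.8 = 0.2090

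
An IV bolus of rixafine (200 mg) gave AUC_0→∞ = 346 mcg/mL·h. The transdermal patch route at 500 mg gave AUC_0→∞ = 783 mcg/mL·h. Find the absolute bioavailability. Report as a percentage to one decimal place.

F = (AUC_ev / D_ev) / (AUC_iv / D_iv)
  = (783/500) / (346/200)
  = 1.566 / 1.73 = 0.9052
  = 90.52%

F = 90.5%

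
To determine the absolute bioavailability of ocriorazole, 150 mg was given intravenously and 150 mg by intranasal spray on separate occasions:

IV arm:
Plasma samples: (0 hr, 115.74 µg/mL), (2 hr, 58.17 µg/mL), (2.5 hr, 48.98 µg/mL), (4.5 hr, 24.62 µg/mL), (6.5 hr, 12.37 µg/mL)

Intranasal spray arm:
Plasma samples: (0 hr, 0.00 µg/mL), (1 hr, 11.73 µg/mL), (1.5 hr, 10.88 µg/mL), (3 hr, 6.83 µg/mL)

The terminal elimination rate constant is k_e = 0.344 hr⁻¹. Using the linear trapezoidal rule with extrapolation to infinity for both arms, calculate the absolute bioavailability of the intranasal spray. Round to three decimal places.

Trapezoidal AUC_0→6.5 (IV):
  [0→2]: (115.74+58.17)/2 × 2 = 173.91
  [2→2.5]: (58.17+48.98)/2 × 0.5 = 26.7875
  [2.5→4.5]: (48.98+24.62)/2 × 2 = 73.6
  [4.5→6.5]: (24.62+12.37)/2 × 2 = 36.99
  Sum = 311.2875 µg/mL·hr
IV tail: 12.37/0.344 = 35.959; AUC_iv,0→∞ = 311.2875 + 35.959 = 347.2465 µg/mL·hr
Trapezoidal AUC_0→3 (intranasal spray):
  [0→1]: (0.00+11.73)/2 × 1 = 5.865
  [1→1.5]: (11.73+10.88)/2 × 0.5 = 5.6525
  [1.5→3]: (10.88+6.83)/2 × 1.5 = 13.2825
  Sum = 24.8 µg/mL·hr
intranasal spray tail: 6.83/0.344 = 19.855; AUC_ev,0→∞ = 24.8 + 19.855 = 44.655 µg/mL·hr
F = (AUC_ev/D_ev)/(AUC_iv/D_iv) = (44.655/150)/(347.2465/150) = 0.2977/2.31498 = 0.1286

F = 0.129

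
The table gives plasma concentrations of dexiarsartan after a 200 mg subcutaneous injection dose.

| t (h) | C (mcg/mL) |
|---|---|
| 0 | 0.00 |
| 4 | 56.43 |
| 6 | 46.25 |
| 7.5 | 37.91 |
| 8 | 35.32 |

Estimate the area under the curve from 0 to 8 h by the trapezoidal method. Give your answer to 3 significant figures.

AUC = 297 mcg/mL·h

Trapezoidal AUC_0→8:
  [0→4]: (0.00+56.43)/2 × 4 = 112.86
  [4→6]: (56.43+46.25)/2 × 2 = 102.68
  [6→7.5]: (46.25+37.91)/2 × 1.5 = 63.12
  [7.5→8]: (37.91+35.32)/2 × 0.5 = 18.3075
  Sum = 296.9675 mcg/mL·h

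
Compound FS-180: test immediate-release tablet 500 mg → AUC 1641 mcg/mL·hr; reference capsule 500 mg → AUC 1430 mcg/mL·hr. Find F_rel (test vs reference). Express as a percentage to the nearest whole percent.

F_rel = 115%

F_rel = (AUC_test/D_test) / (AUC_ref/D_ref)
      = (1641/500) / (1430/500)
      = 3.282 / 2.86 = 1.1476 = 114.76%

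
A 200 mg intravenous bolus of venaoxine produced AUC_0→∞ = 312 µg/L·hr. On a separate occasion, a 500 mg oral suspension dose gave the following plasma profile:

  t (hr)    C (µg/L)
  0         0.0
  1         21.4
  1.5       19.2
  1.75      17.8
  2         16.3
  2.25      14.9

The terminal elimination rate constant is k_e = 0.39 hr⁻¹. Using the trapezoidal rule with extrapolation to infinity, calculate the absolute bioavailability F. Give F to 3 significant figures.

F = 0.0921

Trapezoidal AUC_0→2.25 (oral suspension):
  [0→1]: (0.0+21.4)/2 × 1 = 10.7
  [1→1.5]: (21.4+19.2)/2 × 0.5 = 10.15
  [1.5→1.75]: (19.2+17.8)/2 × 0.25 = 4.625
  [1.75→2]: (17.8+16.3)/2 × 0.25 = 4.2625
  [2→2.25]: (16.3+14.9)/2 × 0.25 = 3.9
  Sum = 33.6375 µg/L·hr
Tail: C_last/k_e = 14.9/0.39 = 38.205
AUC_0→∞ (oral suspension) = 33.6375 + 38.205 = 71.8425 µg/L·hr
F = (AUC_ev/D_ev)/(AUC_iv/D_iv) = (71.8425/500)/(312/200) = 0.143685/1.56 = 0.0921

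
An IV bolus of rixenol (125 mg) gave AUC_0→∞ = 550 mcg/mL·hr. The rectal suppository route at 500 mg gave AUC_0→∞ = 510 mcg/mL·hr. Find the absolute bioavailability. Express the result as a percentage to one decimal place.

F = (AUC_ev / D_ev) / (AUC_iv / D_iv)
  = (510/500) / (550/125)
  = 1.02 / 4.4 = 0.2318
  = 23.18%

F = 23.2%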